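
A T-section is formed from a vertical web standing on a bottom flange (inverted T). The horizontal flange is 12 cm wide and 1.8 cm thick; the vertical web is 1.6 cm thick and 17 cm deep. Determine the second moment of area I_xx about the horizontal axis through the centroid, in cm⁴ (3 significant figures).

Treat the section as a set of non-overlapping primitives; coordinates are from the bounding-box lower-left.
Flange: 12 × 1.8, A = 21.6 cm², y = 0.9 cm, Ī = 5.832 cm⁴.
Web: 1.6 × 17, A = 27.2 cm², y = 10.3 cm, Ī = 655.07 cm⁴.
Centroid: ȳ = ΣA·y / ΣA = 6.1393 cm.
Transfer each piece to the horizontal axis through the centroid using Ī + A·d² with d = y − 6.1393:
  flange: d = -5.2393 cm → contributes +598.77 cm⁴
  web: d = 4.1607 cm → contributes +1125.9 cm⁴
Total I = 1724.7 cm⁴.

I_xx ≈ 1720 cm⁴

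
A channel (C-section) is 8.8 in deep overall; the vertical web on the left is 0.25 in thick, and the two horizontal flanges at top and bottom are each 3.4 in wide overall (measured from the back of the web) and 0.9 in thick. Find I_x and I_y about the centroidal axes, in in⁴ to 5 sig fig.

I_x ≈ 103.05 in⁴, I_y ≈ 9.2805 in⁴

Break the section into simple shapes (no overlaps), measuring from the bottom-left corner of the bounding box.
Web: 0.25 × 8.8, A = 2.2 in², y = 4.4 in, Ī = 14.19733 in⁴.
Top flange (beyond web): 3.15 × 0.9, A = 2.835 in², y = 8.35 in, Ī = 0.1913625 in⁴.
Bottom flange (beyond web): 3.15 × 0.9, A = 2.835 in², y = 0.45 in, Ī = 0.1913625 in⁴.
By symmetry the centroid is at mid-height, ȳ = 4.4 in.
Transfer each piece to the centroidal x-axis using Ī + A·d² with d = y − 4.4:
  web: d = 0 in → contributes +14.19733 in⁴
  top flange (beyond web): d = 3.95 in → contributes +44.42445 in⁴
  bottom flange (beyond web): d = -3.95 in → contributes +44.42445 in⁴
Total I = 103.0462 in⁴.
For the y-axis: x̄ = 1.349778 in.
Repeating about the centroidal y-axis gives I_y = 9.280508 in⁴.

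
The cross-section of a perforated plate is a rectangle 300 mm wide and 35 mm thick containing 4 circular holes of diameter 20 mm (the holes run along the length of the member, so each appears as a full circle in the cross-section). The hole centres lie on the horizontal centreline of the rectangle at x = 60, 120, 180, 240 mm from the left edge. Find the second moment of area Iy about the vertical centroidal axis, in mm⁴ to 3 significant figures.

Break the section into simple shapes (no overlaps), measuring from the bottom-left corner of the bounding box.
Plate: 300 × 35, A = 10 500 mm², x = 150 mm, Ī = 78 750 000 mm⁴.
Hole 1 (subtracted): ⌀20, A = 314.16 mm², x = 60 mm, Ī = 7 854 mm⁴.
Hole 2 (subtracted): ⌀20, A = 314.16 mm², x = 120 mm, Ī = 7 854 mm⁴.
Hole 3 (subtracted): ⌀20, A = 314.16 mm², x = 180 mm, Ī = 7 854 mm⁴.
Hole 4 (subtracted): ⌀20, A = 314.16 mm², x = 240 mm, Ī = 7 854 mm⁴.
By symmetry the centroid is at mid-width, x̄ = 150 mm.
Transfer each piece to the vertical centroidal axis using Ī + A·d² with d = x − 150:
  plate: d = 0 mm → contributes +78 750 000 mm⁴
  hole 1: d = -90 mm → contributes −2 552 544 mm⁴
  hole 2: d = -30 mm → contributes −290 597 mm⁴
  hole 3: d = 30 mm → contributes −290 597 mm⁴
  hole 4: d = 90 mm → contributes −2 552 544 mm⁴
Total I = 73 063 717 mm⁴.

Iy ≈ 7.31 × 10⁷ mm⁴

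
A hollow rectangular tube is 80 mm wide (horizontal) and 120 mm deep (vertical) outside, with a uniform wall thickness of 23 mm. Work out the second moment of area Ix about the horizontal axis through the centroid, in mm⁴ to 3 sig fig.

Ix ≈ 1.04 × 10⁷ mm⁴

Decompose the section into non-overlapping parts with the origin at the bottom-left of its bounding rectangle.
Outer rectangle: 80 × 120, A = 9 600 mm², y = 60 mm, Ī = 11 520 000 mm⁴.
Inner void (subtracted): 34 × 74, A = 2 516 mm², y = 60 mm, Ī = 1 148 135 mm⁴.
By symmetry the centroid is at mid-height, ȳ = 60 mm.
All pieces are centred on the horizontal axis through the centroid, so I = ΣĪ (holes subtracted) = 10 371 865 mm⁴.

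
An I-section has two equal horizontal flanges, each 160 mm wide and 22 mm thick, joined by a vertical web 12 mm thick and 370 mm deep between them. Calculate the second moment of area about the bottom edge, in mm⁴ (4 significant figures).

Break the section into simple shapes (no overlaps), measuring from the bottom-left corner of the bounding box.
Bottom flange: 160 × 22, A = 3 520 mm², y = 11 mm, Ī = 141 973 mm⁴.
Web: 12 × 370, A = 4 440 mm², y = 207 mm, Ī = 50 653 000 mm⁴.
Top flange: 160 × 22, A = 3 520 mm², y = 403 mm, Ī = 141 973 mm⁴.
Transfer each piece to the bottom edge using Ī + A·d² with d = y − 0:
  bottom flange: d = 11 mm → contributes +567 893 mm⁴
  web: d = 207 mm → contributes +240 902 560 mm⁴
  top flange: d = 403 mm → contributes +571 821 653 mm⁴
Total I = 813 292 107 mm⁴.

I_base ≈ 8.133 × 10⁸ mm⁴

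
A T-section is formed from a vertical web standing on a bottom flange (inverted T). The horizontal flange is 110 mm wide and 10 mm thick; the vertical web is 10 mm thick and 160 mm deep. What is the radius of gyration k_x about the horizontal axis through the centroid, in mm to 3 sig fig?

k_x ≈ 54.9 mm

Decompose the section into non-overlapping parts with the origin at the bottom-left of its bounding rectangle.
Flange: 110 × 10, A = 1 100 mm², y = 5 mm, Ī = 9166.7 mm⁴.
Web: 10 × 160, A = 1 600 mm², y = 90 mm, Ī = 3 413 333 mm⁴.
Centroid: ȳ = ΣA·y / ΣA = 55.37 mm.
Transfer each piece to the horizontal axis through the centroid using Ī + A·d² with d = y − 55.37:
  flange: d = -50.37 mm → contributes +2 800 058 mm⁴
  web: d = 34.63 mm → contributes +5 332 071 mm⁴
Total I = 8 132 130 mm⁴.
Radius of gyration: k = √(I/A) = √(8 132 130 / 2 700) = 54.881 mm.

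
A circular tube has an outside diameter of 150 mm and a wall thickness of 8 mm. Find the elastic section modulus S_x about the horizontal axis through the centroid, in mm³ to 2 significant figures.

Decompose the section into non-overlapping parts with the origin at the bottom-left of its bounding rectangle.
Outer circle: ⌀150, A = 17 671 mm², y = 75 mm, Ī = 24 850 489 mm⁴.
Bore (subtracted): ⌀134, A = 14 103 mm², y = 75 mm, Ī = 15 826 653 mm⁴.
By symmetry the centroid is at mid-height, ȳ = 75 mm.
All pieces are centred on the horizontal axis through the centroid, so I = ΣĪ (holes subtracted) = 9 023 835 mm⁴.
Extreme fibre distance c = 75 mm; S = I/c = 120 318 mm³.

S_x ≈ 1.2 × 10⁵ mm³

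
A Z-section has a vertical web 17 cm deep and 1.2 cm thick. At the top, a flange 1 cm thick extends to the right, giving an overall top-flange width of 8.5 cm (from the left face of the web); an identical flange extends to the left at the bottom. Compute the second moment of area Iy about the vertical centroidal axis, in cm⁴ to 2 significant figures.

Iy ≈ 330 cm⁴

Break the section into simple shapes (no overlaps), measuring from the bottom-left corner of the bounding box.
Web: 1.2 × 17, A = 20.4 cm², x = 7.9 cm, Ī = 2.448 cm⁴.
Top flange (beyond web): 7.3 × 1, A = 7.3 cm², x = 12.15 cm, Ī = 32.42 cm⁴.
Bottom flange (beyond web): 7.3 × 1, A = 7.3 cm², x = 3.65 cm, Ī = 32.42 cm⁴.
Centroid: x̄ = ΣA·x / ΣA = 7.9 cm.
Transfer each piece to the vertical centroidal axis using Ī + A·d² with d = x − 7.9:
  web: d = 0 cm → contributes +2.448 cm⁴
  top flange (beyond web): d = 4.25 cm → contributes +164.3 cm⁴
  bottom flange (beyond web): d = -4.25 cm → contributes +164.3 cm⁴
Total I = 331 cm⁴.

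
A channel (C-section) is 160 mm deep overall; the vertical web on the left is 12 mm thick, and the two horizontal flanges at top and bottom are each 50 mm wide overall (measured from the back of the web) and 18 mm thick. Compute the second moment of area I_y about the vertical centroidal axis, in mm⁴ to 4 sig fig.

I_y ≈ 6.869 × 10⁵ mm⁴

Split into non-overlapping primitives; take the origin at the lower-left of the bounding box.
Web: 12 × 160, A = 1 920 mm², x = 6 mm, Ī = 23 040 mm⁴.
Top flange (beyond web): 38 × 18, A = 684 mm², x = 31 mm, Ī = 82 308 mm⁴.
Bottom flange (beyond web): 38 × 18, A = 684 mm², x = 31 mm, Ī = 82 308 mm⁴.
Centroid: x̄ = ΣA·x / ΣA = 16.4015 mm.
Transfer each piece to the vertical centroidal axis using Ī + A·d² with d = x − 16.4015:
  web: d = -10.4015 mm → contributes +230 766 mm⁴
  top flange (beyond web): d = 14.5985 mm → contributes +228 080 mm⁴
  bottom flange (beyond web): d = 14.5985 mm → contributes +228 080 mm⁴
Total I = 686 926 mm⁴.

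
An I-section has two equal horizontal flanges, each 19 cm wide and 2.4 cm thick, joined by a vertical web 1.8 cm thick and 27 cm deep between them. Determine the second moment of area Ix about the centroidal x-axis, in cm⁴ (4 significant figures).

Ix ≈ 2.270 × 10⁴ cm⁴

Break the section into simple shapes (no overlaps), measuring from the bottom-left corner of the bounding box.
Bottom flange: 19 × 2.4, A = 45.6 cm², y = 1.2 cm, Ī = 21.888 cm⁴.
Web: 1.8 × 27, A = 48.6 cm², y = 15.9 cm, Ī = 2952.45 cm⁴.
Top flange: 19 × 2.4, A = 45.6 cm², y = 30.6 cm, Ī = 21.888 cm⁴.
By symmetry the centroid is at mid-height, ȳ = 15.9 cm.
Transfer each piece to the centroidal x-axis using Ī + A·d² with d = y − 15.9:
  bottom flange: d = -14.7 cm → contributes +9875.59 cm⁴
  web: d = 0 cm → contributes +2952.45 cm⁴
  top flange: d = 14.7 cm → contributes +9875.59 cm⁴
Total I = 22703.6 cm⁴.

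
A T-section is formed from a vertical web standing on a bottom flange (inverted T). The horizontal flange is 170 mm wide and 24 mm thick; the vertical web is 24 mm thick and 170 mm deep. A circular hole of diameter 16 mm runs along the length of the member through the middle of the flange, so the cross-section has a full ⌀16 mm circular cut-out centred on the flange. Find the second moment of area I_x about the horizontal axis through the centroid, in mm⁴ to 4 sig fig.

Treat the section as a set of non-overlapping primitives; coordinates are from the bounding-box lower-left.
Flange: 170 × 24, A = 4 080 mm², y = 12 mm, Ī = 195 840 mm⁴.
Web: 24 × 170, A = 4 080 mm², y = 109 mm, Ī = 9 826 000 mm⁴.
Hole (subtracted): ⌀16, A = 201.062 mm², y = 12 mm, Ī = 3216.99 mm⁴.
Centroid: ȳ = ΣA·y / ΣA = 61.7252 mm.
Transfer each piece to the horizontal axis through the centroid using Ī + A·d² with d = y − 61.7252:
  flange: d = -49.7252 mm → contributes +10 284 041 mm⁴
  web: d = 47.2748 mm → contributes +18 944 409 mm⁴
  hole: d = -49.7252 mm → contributes −500 362 mm⁴
Total I = 28 728 087 mm⁴.

I_x ≈ 2.873 × 10⁷ mm⁴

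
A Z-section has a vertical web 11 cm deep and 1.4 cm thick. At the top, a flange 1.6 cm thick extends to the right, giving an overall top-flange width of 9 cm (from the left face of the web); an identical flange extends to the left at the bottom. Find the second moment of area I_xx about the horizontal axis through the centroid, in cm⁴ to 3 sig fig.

I_xx ≈ 698 cm⁴

Split into non-overlapping primitives; take the origin at the lower-left of the bounding box.
Web: 1.4 × 11, A = 15.4 cm², y = 5.5 cm, Ī = 155.28 cm⁴.
Top flange (beyond web): 7.6 × 1.6, A = 12.16 cm², y = 10.2 cm, Ī = 2.5941 cm⁴.
Bottom flange (beyond web): 7.6 × 1.6, A = 12.16 cm², y = 0.8 cm, Ī = 2.5941 cm⁴.
Centroid: ȳ = ΣA·y / ΣA = 5.5 cm.
Transfer each piece to the horizontal axis through the centroid using Ī + A·d² with d = y − 5.5:
  web: d = 0 cm → contributes +155.28 cm⁴
  top flange (beyond web): d = 4.7 cm → contributes +271.21 cm⁴
  bottom flange (beyond web): d = -4.7 cm → contributes +271.21 cm⁴
Total I = 697.7 cm⁴.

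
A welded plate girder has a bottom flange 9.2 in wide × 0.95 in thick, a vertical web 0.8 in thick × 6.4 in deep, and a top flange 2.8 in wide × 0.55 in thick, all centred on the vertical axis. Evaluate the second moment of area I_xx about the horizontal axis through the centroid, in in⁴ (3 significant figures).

Break the section into simple shapes (no overlaps), measuring from the bottom-left corner of the bounding box.
Bottom plate: 9.2 × 0.95, A = 8.74 in², y = 0.475 in, Ī = 0.65732 in⁴.
Web plate: 0.8 × 6.4, A = 5.12 in², y = 4.15 in, Ī = 17.476 in⁴.
Top plate: 2.8 × 0.55, A = 1.54 in², y = 7.625 in, Ī = 0.038821 in⁴.
Centroid: ȳ = ΣA·y / ΣA = 2.4118 in.
Transfer each piece to the horizontal axis through the centroid using Ī + A·d² with d = y − 2.4118:
  bottom plate: d = -1.9368 in → contributes +33.443 in⁴
  web plate: d = 1.7382 in → contributes +32.945 in⁴
  top plate: d = 5.2132 in → contributes +41.892 in⁴
Total I = 108.28 in⁴.

I_xx ≈ 108 in⁴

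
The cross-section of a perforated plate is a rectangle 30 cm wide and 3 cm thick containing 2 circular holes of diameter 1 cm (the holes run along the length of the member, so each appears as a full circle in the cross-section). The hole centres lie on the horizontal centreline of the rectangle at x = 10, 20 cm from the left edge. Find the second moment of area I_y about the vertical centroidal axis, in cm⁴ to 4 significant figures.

Decompose the section into non-overlapping parts with the origin at the bottom-left of its bounding rectangle.
Plate: 30 × 3, A = 90 cm², x = 15 cm, Ī = 6 750 cm⁴.
Hole 1 (subtracted): ⌀1, A = 0.785398 cm², x = 10 cm, Ī = 0.0490874 cm⁴.
Hole 2 (subtracted): ⌀1, A = 0.785398 cm², x = 20 cm, Ī = 0.0490874 cm⁴.
By symmetry the centroid is at mid-width, x̄ = 15 cm.
Transfer each piece to the vertical centroidal axis using Ī + A·d² with d = x − 15:
  plate: d = 0 cm → contributes +6 750 cm⁴
  hole 1: d = -5 cm → contributes −19.684 cm⁴
  hole 2: d = 5 cm → contributes −19.684 cm⁴
Total I = 6710.63 cm⁴.

I_y ≈ 6711 cm⁴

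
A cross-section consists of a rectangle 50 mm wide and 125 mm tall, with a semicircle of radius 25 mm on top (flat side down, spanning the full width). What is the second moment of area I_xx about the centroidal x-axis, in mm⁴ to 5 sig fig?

Split into non-overlapping primitives; take the origin at the lower-left of the bounding box.
Rectangular body: 50 × 125, A = 6 250 mm², y = 62.5 mm, Ī = 8 138 021 mm⁴.
Semicircular cap: semicircle r = 25, A = 981.7477 mm², y = 135.6103 mm, Ī = 42873.81 mm⁴.
Centroid: ȳ = ΣA·y / ΣA = 72.42511 mm.
Transfer each piece to the centroidal x-axis using Ī + A·d² with d = y − 72.42511:
  rectangular body: d = -9.925111 mm → contributes +8 753 695 mm⁴
  semicircular cap: d = 63.18522 mm → contributes +3 962 376 mm⁴
Total I = 12 716 070 mm⁴.

I_xx ≈ 1.2716 × 10⁷ mm⁴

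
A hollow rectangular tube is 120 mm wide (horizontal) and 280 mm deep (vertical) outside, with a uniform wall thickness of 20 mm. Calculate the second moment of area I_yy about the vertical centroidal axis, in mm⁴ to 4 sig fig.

I_yy ≈ 3.008 × 10⁷ mm⁴

Treat the section as a set of non-overlapping primitives; coordinates are from the bounding-box lower-left.
Outer rectangle: 120 × 280, A = 33 600 mm², x = 60 mm, Ī = 40 320 000 mm⁴.
Inner void (subtracted): 80 × 240, A = 19 200 mm², x = 60 mm, Ī = 10 240 000 mm⁴.
By symmetry the centroid is at mid-width, x̄ = 60 mm.
All pieces are centred on the vertical centroidal axis, so I = ΣĪ (holes subtracted) = 30 080 000 mm⁴.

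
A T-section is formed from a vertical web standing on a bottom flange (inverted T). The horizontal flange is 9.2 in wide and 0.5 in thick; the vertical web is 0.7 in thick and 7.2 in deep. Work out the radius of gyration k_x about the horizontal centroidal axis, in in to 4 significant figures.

k_x ≈ 2.443 in

Break the section into simple shapes (no overlaps), measuring from the bottom-left corner of the bounding box.
Flange: 9.2 × 0.5, A = 4.6 in², y = 0.25 in, Ī = 0.0958333 in⁴.
Web: 0.7 × 7.2, A = 5.04 in², y = 4.1 in, Ī = 21.7728 in⁴.
Centroid: ȳ = ΣA·y / ΣA = 2.26286 in.
Transfer each piece to the horizontal centroidal axis using Ī + A·d² with d = y − 2.26286:
  flange: d = -2.01286 in → contributes +18.7333 in⁴
  web: d = 1.83714 in → contributes +38.7832 in⁴
Total I = 57.5164 in⁴.
Radius of gyration: k = √(I/A) = √(57.5164 / 9.64) = 2.44263 in.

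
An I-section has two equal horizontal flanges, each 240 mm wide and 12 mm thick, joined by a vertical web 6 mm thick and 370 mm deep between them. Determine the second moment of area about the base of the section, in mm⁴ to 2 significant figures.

Split into non-overlapping primitives; take the origin at the lower-left of the bounding box.
Bottom flange: 240 × 12, A = 2 880 mm², y = 6 mm, Ī = 34 560 mm⁴.
Web: 6 × 370, A = 2 220 mm², y = 197 mm, Ī = 25 326 500 mm⁴.
Top flange: 240 × 12, A = 2 880 mm², y = 388 mm, Ī = 34 560 mm⁴.
Transfer each piece to the bottom edge using Ī + A·d² with d = y − 0:
  bottom flange: d = 6 mm → contributes +138 240 mm⁴
  web: d = 197 mm → contributes +111 482 480 mm⁴
  top flange: d = 388 mm → contributes +433 601 280 mm⁴
Total I = 545 222 000 mm⁴.

I_base ≈ 5.5 × 10⁸ mm⁴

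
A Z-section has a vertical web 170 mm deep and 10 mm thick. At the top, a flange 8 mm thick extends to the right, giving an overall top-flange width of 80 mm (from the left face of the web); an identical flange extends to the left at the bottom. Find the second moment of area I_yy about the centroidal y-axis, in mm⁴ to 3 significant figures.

I_yy ≈ 2.26 × 10⁶ mm⁴

Break the section into simple shapes (no overlaps), measuring from the bottom-left corner of the bounding box.
Web: 10 × 170, A = 1 700 mm², x = 75 mm, Ī = 14 167 mm⁴.
Top flange (beyond web): 70 × 8, A = 560 mm², x = 115 mm, Ī = 228 667 mm⁴.
Bottom flange (beyond web): 70 × 8, A = 560 mm², x = 35 mm, Ī = 228 667 mm⁴.
Centroid: x̄ = ΣA·x / ΣA = 75 mm.
Transfer each piece to the centroidal y-axis using Ī + A·d² with d = x − 75:
  web: d = 0 mm → contributes +14 167 mm⁴
  top flange (beyond web): d = 40 mm → contributes +1 124 667 mm⁴
  bottom flange (beyond web): d = -40 mm → contributes +1 124 667 mm⁴
Total I = 2 263 500 mm⁴.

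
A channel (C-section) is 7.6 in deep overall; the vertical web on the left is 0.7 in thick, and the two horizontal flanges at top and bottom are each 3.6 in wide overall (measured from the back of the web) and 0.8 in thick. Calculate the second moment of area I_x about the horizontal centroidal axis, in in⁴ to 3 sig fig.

Split into non-overlapping primitives; take the origin at the lower-left of the bounding box.
Web: 0.7 × 7.6, A = 5.32 in², y = 3.8 in, Ī = 25.607 in⁴.
Top flange (beyond web): 2.9 × 0.8, A = 2.32 in², y = 7.2 in, Ī = 0.12373 in⁴.
Bottom flange (beyond web): 2.9 × 0.8, A = 2.32 in², y = 0.4 in, Ī = 0.12373 in⁴.
By symmetry the centroid is at mid-height, ȳ = 3.8 in.
Transfer each piece to the horizontal centroidal axis using Ī + A·d² with d = y − 3.8:
  web: d = 0 in → contributes +25.607 in⁴
  top flange (beyond web): d = 3.4 in → contributes +26.943 in⁴
  bottom flange (beyond web): d = -3.4 in → contributes +26.943 in⁴
Total I = 79.493 in⁴.

I_x ≈ 79.5 in⁴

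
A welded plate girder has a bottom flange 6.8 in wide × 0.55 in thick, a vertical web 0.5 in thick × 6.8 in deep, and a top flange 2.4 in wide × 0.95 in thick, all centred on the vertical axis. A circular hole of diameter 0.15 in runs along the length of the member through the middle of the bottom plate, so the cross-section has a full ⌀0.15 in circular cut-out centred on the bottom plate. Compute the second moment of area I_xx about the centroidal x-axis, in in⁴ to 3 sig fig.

Break the section into simple shapes (no overlaps), measuring from the bottom-left corner of the bounding box.
Bottom plate: 6.8 × 0.55, A = 3.74 in², y = 0.275 in, Ī = 0.094279 in⁴.
Web plate: 0.5 × 6.8, A = 3.4 in², y = 3.95 in, Ī = 13.101 in⁴.
Top plate: 2.4 × 0.95, A = 2.28 in², y = 7.825 in, Ī = 0.17148 in⁴.
Hole (subtracted): ⌀0.15, A = 0.017671 in², y = 0.275 in, Ī = 0.00002485 in⁴.
Centroid: ȳ = ΣA·y / ΣA = 3.4347 in.
Transfer each piece to the centroidal x-axis using Ī + A·d² with d = y − 3.4347:
  bottom plate: d = -3.1597 in → contributes +37.434 in⁴
  web plate: d = 0.51525 in → contributes +14.004 in⁴
  top plate: d = 4.3903 in → contributes +44.117 in⁴
  hole: d = -3.1597 in → contributes −0.17646 in⁴
Total I = 95.379 in⁴.

I_xx ≈ 95.4 in⁴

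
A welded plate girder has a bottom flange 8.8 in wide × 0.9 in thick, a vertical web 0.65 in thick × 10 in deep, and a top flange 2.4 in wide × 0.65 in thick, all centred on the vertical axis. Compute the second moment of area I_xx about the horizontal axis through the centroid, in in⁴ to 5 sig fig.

Split into non-overlapping primitives; take the origin at the lower-left of the bounding box.
Bottom plate: 8.8 × 0.9, A = 7.92 in², y = 0.45 in, Ī = 0.5346 in⁴.
Web plate: 0.65 × 10, A = 6.5 in², y = 5.9 in, Ī = 54.16667 in⁴.
Top plate: 2.4 × 0.65, A = 1.56 in², y = 11.225 in, Ī = 0.054925 in⁴.
Centroid: ȳ = ΣA·y / ΣA = 3.718711 in.
Transfer each piece to the horizontal axis through the centroid using Ī + A·d² with d = y − 3.718711:
  bottom plate: d = -3.268711 in → contributes +85.15561 in⁴
  web plate: d = 2.181289 in → contributes +85.09381 in⁴
  top plate: d = 7.506289 in → contributes +87.95215 in⁴
Total I = 258.2016 in⁴.

I_xx ≈ 258.20 in⁴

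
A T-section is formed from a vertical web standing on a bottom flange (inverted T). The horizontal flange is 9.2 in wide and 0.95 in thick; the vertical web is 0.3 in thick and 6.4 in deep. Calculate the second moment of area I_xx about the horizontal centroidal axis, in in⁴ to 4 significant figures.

Break the section into simple shapes (no overlaps), measuring from the bottom-left corner of the bounding box.
Flange: 9.2 × 0.95, A = 8.74 in², y = 0.475 in, Ī = 0.657321 in⁴.
Web: 0.3 × 6.4, A = 1.92 in², y = 4.15 in, Ī = 6.5536 in⁴.
Centroid: ȳ = ΣA·y / ΣA = 1.13691 in.
Transfer each piece to the horizontal centroidal axis using Ī + A·d² with d = y − 1.13691:
  flange: d = -0.661914 in → contributes +4.48657 in⁴
  web: d = 3.01309 in → contributes +23.9847 in⁴
Total I = 28.4713 in⁴.

I_xx ≈ 28.47 in⁴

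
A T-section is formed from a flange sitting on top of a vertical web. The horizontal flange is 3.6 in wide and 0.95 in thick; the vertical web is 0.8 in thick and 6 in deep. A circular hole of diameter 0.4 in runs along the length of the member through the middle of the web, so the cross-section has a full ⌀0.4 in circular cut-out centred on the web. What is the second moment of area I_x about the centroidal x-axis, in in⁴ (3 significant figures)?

Split into non-overlapping primitives; take the origin at the lower-left of the bounding box.
Flange: 3.6 × 0.95, A = 3.42 in², y = 6.475 in, Ī = 0.25721 in⁴.
Web: 0.8 × 6, A = 4.8 in², y = 3 in, Ī = 14.4 in⁴.
Hole (subtracted): ⌀0.4, A = 0.12566 in², y = 3 in, Ī = 0.0012566 in⁴.
Centroid: ȳ = ΣA·y / ΣA = 4.4682 in.
Transfer each piece to the centroidal x-axis using Ī + A·d² with d = y − 4.4682:
  flange: d = 2.0068 in → contributes +14.03 in⁴
  web: d = -1.4682 in → contributes +24.748 in⁴
  hole: d = -1.4682 in → contributes −0.27216 in⁴
Total I = 38.505 in⁴.

I_x ≈ 38.5 in⁴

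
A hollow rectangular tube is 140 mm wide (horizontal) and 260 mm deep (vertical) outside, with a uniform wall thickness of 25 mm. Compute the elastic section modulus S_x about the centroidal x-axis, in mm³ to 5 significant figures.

Treat the section as a set of non-overlapping primitives; coordinates are from the bounding-box lower-left.
Outer rectangle: 140 × 260, A = 36 400 mm², y = 130 mm, Ī = 205 053 333 mm⁴.
Inner void (subtracted): 90 × 210, A = 18 900 mm², y = 130 mm, Ī = 69 457 500 mm⁴.
By symmetry the centroid is at mid-height, ȳ = 130 mm.
All pieces are centred on the centroidal x-axis, so I = ΣĪ (holes subtracted) = 135 595 833 mm⁴.
Extreme fibre distance c = 130 mm; S = I/c = 1 043 045 mm³.

S_x ≈ 1.0430 × 10⁶ mm³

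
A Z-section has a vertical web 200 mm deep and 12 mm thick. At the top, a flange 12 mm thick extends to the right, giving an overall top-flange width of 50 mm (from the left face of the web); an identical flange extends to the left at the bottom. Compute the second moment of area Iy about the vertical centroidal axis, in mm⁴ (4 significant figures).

Break the section into simple shapes (no overlaps), measuring from the bottom-left corner of the bounding box.
Web: 12 × 200, A = 2 400 mm², x = 44 mm, Ī = 28 800 mm⁴.
Top flange (beyond web): 38 × 12, A = 456 mm², x = 69 mm, Ī = 54 872 mm⁴.
Bottom flange (beyond web): 38 × 12, A = 456 mm², x = 19 mm, Ī = 54 872 mm⁴.
Centroid: x̄ = ΣA·x / ΣA = 44 mm.
Transfer each piece to the vertical centroidal axis using Ī + A·d² with d = x − 44:
  web: d = 0 mm → contributes +28 800 mm⁴
  top flange (beyond web): d = 25 mm → contributes +339 872 mm⁴
  bottom flange (beyond web): d = -25 mm → contributes +339 872 mm⁴
Total I = 708 544 mm⁴.

Iy ≈ 7.085 × 10⁵ mm⁴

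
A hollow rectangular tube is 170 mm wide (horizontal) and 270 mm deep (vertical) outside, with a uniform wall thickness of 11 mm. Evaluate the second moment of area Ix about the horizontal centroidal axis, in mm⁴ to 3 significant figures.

Ix ≈ 9.07 × 10⁷ mm⁴

Split into non-overlapping primitives; take the origin at the lower-left of the bounding box.
Outer rectangle: 170 × 270, A = 45 900 mm², y = 135 mm, Ī = 278 842 500 mm⁴.
Inner void (subtracted): 148 × 248, A = 36 704 mm², y = 135 mm, Ī = 188 120 235 mm⁴.
By symmetry the centroid is at mid-height, ȳ = 135 mm.
All pieces are centred on the horizontal centroidal axis, so I = ΣĪ (holes subtracted) = 90 722 265 mm⁴.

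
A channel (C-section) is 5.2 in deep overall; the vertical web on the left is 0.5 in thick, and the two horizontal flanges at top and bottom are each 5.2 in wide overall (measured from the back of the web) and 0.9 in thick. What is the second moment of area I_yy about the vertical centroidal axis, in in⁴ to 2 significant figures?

Split into non-overlapping primitives; take the origin at the lower-left of the bounding box.
Web: 0.5 × 5.2, A = 2.6 in², x = 0.25 in, Ī = 0.05417 in⁴.
Top flange (beyond web): 4.7 × 0.9, A = 4.23 in², x = 2.85 in, Ī = 7.787 in⁴.
Bottom flange (beyond web): 4.7 × 0.9, A = 4.23 in², x = 2.85 in, Ī = 7.787 in⁴.
Centroid: x̄ = ΣA·x / ΣA = 2.239 in.
Transfer each piece to the vertical centroidal axis using Ī + A·d² with d = x − 2.239:
  web: d = -1.989 in → contributes +10.34 in⁴
  top flange (beyond web): d = 0.6112 in → contributes +9.367 in⁴
  bottom flange (beyond web): d = 0.6112 in → contributes +9.367 in⁴
Total I = 29.07 in⁴.

I_yy ≈ 29 in⁴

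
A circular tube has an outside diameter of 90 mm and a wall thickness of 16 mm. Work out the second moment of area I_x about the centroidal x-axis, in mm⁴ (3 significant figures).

I_x ≈ 2.67 × 10⁶ mm⁴

Split into non-overlapping primitives; take the origin at the lower-left of the bounding box.
Outer circle: ⌀90, A = 6361.7 mm², y = 45 mm, Ī = 3 220 623 mm⁴.
Bore (subtracted): ⌀58, A = 2642.1 mm², y = 45 mm, Ī = 555 497 mm⁴.
By symmetry the centroid is at mid-height, ȳ = 45 mm.
All pieces are centred on the centroidal x-axis, so I = ΣĪ (holes subtracted) = 2 665 126 mm⁴.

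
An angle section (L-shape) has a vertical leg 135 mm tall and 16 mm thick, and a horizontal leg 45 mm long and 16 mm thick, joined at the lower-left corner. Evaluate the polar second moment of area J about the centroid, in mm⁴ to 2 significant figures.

J ≈ 4.9 × 10⁶ mm⁴

Treat the section as a set of non-overlapping primitives; coordinates are from the bounding-box lower-left.
Vertical leg: 16 × 135, A = 2 160 mm², y = 67.5 mm, Ī = 3 280 500 mm⁴.
Horizontal leg (remainder): 29 × 16, A = 464 mm², y = 8 mm, Ī = 9 899 mm⁴.
Centroid: ȳ = ΣA·y / ΣA = 56.98 mm.
Transfer each piece to the centroidal x-axis using Ī + A·d² with d = y − 56.98:
  vertical leg: d = 10.52 mm → contributes +3 519 609 mm⁴
  horizontal leg (remainder): d = -48.98 mm → contributes +1 122 992 mm⁴
Total I = 4 642 601 mm⁴.
For the y-axis: x̄ = 11.98 mm.
Repeating about the centroidal y-axis gives I_y = 271 961 mm⁴.
Polar second moment: J = I_x + I_y = 4 914 563 mm⁴.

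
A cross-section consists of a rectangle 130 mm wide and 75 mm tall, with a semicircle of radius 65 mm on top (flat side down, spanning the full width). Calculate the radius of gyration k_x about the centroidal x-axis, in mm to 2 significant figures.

Decompose the section into non-overlapping parts with the origin at the bottom-left of its bounding rectangle.
Rectangular body: 130 × 75, A = 9 750 mm², y = 37.5 mm, Ī = 4 570 313 mm⁴.
Semicircular cap: semicircle r = 65, A = 6 637 mm², y = 102.6 mm, Ī = 1 959 230 mm⁴.
Centroid: ȳ = ΣA·y / ΣA = 63.86 mm.
Transfer each piece to the centroidal x-axis using Ī + A·d² with d = y − 63.86:
  rectangular body: d = -26.36 mm → contributes +11 345 260 mm⁴
  semicircular cap: d = 38.73 mm → contributes +11 912 458 mm⁴
Total I = 23 257 718 mm⁴.
Radius of gyration: k = √(I/A) = √(23 257 718 / 16 387) = 37.67 mm.

k_x ≈ 38 mm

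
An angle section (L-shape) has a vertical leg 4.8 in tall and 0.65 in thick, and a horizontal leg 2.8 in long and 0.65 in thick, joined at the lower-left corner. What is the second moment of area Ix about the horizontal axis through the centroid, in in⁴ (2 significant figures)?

Ix ≈ 10 in⁴

Split into non-overlapping primitives; take the origin at the lower-left of the bounding box.
Vertical leg: 0.65 × 4.8, A = 3.12 in², y = 2.4 in, Ī = 5.99 in⁴.
Horizontal leg (remainder): 2.15 × 0.65, A = 1.398 in², y = 0.325 in, Ī = 0.0492 in⁴.
Centroid: ȳ = ΣA·y / ΣA = 1.758 in.
Transfer each piece to the horizontal axis through the centroid using Ī + A·d² with d = y − 1.758:
  vertical leg: d = 0.6419 in → contributes +7.276 in⁴
  horizontal leg (remainder): d = -1.433 in → contributes +2.919 in⁴
Total I = 10.2 in⁴.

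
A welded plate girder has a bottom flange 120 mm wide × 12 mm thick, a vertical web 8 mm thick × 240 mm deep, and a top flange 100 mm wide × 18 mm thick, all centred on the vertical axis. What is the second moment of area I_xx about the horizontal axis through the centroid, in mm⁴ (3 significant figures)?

I_xx ≈ 6.16 × 10⁷ mm⁴

Decompose the section into non-overlapping parts with the origin at the bottom-left of its bounding rectangle.
Bottom plate: 120 × 12, A = 1 440 mm², y = 6 mm, Ī = 17 280 mm⁴.
Web plate: 8 × 240, A = 1 920 mm², y = 132 mm, Ī = 9 216 000 mm⁴.
Top plate: 100 × 18, A = 1 800 mm², y = 261 mm, Ī = 48 600 mm⁴.
Centroid: ȳ = ΣA·y / ΣA = 141.84 mm.
Transfer each piece to the horizontal axis through the centroid using Ī + A·d² with d = y − 141.84:
  bottom plate: d = -135.84 mm → contributes +26 587 796 mm⁴
  web plate: d = -9.8372 mm → contributes +9 401 800 mm⁴
  top plate: d = 119.16 mm → contributes +25 608 187 mm⁴
Total I = 61 597 783 mm⁴.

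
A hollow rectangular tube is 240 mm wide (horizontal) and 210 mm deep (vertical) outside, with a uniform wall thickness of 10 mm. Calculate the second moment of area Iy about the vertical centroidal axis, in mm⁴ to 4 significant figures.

Iy ≈ 7.333 × 10⁷ mm⁴

Break the section into simple shapes (no overlaps), measuring from the bottom-left corner of the bounding box.
Outer rectangle: 240 × 210, A = 50 400 mm², x = 120 mm, Ī = 241 920 000 mm⁴.
Inner void (subtracted): 220 × 190, A = 41 800 mm², x = 120 mm, Ī = 168 593 333 mm⁴.
By symmetry the centroid is at mid-width, x̄ = 120 mm.
All pieces are centred on the vertical centroidal axis, so I = ΣĪ (holes subtracted) = 73 326 667 mm⁴.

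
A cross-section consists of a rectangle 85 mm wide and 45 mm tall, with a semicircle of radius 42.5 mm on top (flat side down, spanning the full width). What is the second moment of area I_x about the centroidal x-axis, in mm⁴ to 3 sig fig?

I_x ≈ 3.68 × 10⁶ mm⁴

Treat the section as a set of non-overlapping primitives; coordinates are from the bounding-box lower-left.
Rectangular body: 85 × 45, A = 3 825 mm², y = 22.5 mm, Ī = 645 469 mm⁴.
Semicircular cap: semicircle r = 42.5, A = 2837.3 mm², y = 63.038 mm, Ī = 358 086 mm⁴.
Centroid: ȳ = ΣA·y / ΣA = 39.764 mm.
Transfer each piece to the centroidal x-axis using Ī + A·d² with d = y − 39.764:
  rectangular body: d = -17.264 mm → contributes +1 785 456 mm⁴
  semicircular cap: d = 23.274 mm → contributes +1 894 945 mm⁴
Total I = 3 680 401 mm⁴.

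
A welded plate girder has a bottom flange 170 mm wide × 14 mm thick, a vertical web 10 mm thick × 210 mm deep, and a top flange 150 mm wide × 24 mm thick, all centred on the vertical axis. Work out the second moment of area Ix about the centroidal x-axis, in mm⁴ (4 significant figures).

Ix ≈ 8.410 × 10⁷ mm⁴

Split into non-overlapping primitives; take the origin at the lower-left of the bounding box.
Bottom plate: 170 × 14, A = 2 380 mm², y = 7 mm, Ī = 38873.3 mm⁴.
Web plate: 10 × 210, A = 2 100 mm², y = 119 mm, Ī = 7 717 500 mm⁴.
Top plate: 150 × 24, A = 3 600 mm², y = 236 mm, Ī = 172 800 mm⁴.
Centroid: ȳ = ΣA·y / ΣA = 138.139 mm.
Transfer each piece to the centroidal x-axis using Ī + A·d² with d = y − 138.139:
  bottom plate: d = -131.139 mm → contributes +40 968 533 mm⁴
  web plate: d = -19.1386 mm → contributes +8 486 702 mm⁴
  top plate: d = 97.8614 mm → contributes +34 649 463 mm⁴
Total I = 84 104 698 mm⁴.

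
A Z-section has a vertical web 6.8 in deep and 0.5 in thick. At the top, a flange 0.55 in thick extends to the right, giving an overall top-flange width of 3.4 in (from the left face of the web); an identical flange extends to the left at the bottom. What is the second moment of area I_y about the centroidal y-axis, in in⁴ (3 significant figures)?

Break the section into simple shapes (no overlaps), measuring from the bottom-left corner of the bounding box.
Web: 0.5 × 6.8, A = 3.4 in², x = 3.15 in, Ī = 0.070833 in⁴.
Top flange (beyond web): 2.9 × 0.55, A = 1.595 in², x = 4.85 in, Ī = 1.1178 in⁴.
Bottom flange (beyond web): 2.9 × 0.55, A = 1.595 in², x = 1.45 in, Ī = 1.1178 in⁴.
Centroid: x̄ = ΣA·x / ΣA = 3.15 in.
Transfer each piece to the centroidal y-axis using Ī + A·d² with d = x − 3.15:
  web: d = 0 in → contributes +0.070833 in⁴
  top flange (beyond web): d = 1.7 in → contributes +5.7274 in⁴
  bottom flange (beyond web): d = -1.7 in → contributes +5.7274 in⁴
Total I = 11.526 in⁴.

I_y ≈ 11.5 in⁴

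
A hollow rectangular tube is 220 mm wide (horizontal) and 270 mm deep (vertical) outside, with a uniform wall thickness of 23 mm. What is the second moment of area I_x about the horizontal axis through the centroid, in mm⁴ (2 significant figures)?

Break the section into simple shapes (no overlaps), measuring from the bottom-left corner of the bounding box.
Outer rectangle: 220 × 270, A = 59 400 mm², y = 135 mm, Ī = 360 855 000 mm⁴.
Inner void (subtracted): 174 × 224, A = 38 976 mm², y = 135 mm, Ī = 162 971 648 mm⁴.
By symmetry the centroid is at mid-height, ȳ = 135 mm.
All pieces are centred on the horizontal axis through the centroid, so I = ΣĪ (holes subtracted) = 197 883 352 mm⁴.

I_x ≈ 2.0 × 10⁸ mm⁴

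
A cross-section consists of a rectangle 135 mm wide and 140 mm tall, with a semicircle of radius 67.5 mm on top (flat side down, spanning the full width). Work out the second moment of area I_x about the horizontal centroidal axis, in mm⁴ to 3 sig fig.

I_x ≈ 8.37 × 10⁷ mm⁴

Split into non-overlapping primitives; take the origin at the lower-left of the bounding box.
Rectangular body: 135 × 140, A = 18 900 mm², y = 70 mm, Ī = 30 870 000 mm⁴.
Semicircular cap: semicircle r = 67.5, A = 7156.9 mm², y = 168.65 mm, Ī = 2 278 490 mm⁴.
Centroid: ȳ = ΣA·y / ΣA = 97.095 mm.
Transfer each piece to the horizontal centroidal axis using Ī + A·d² with d = y − 97.095:
  rectangular body: d = -27.095 mm → contributes +44 745 396 mm⁴
  semicircular cap: d = 71.553 mm → contributes +38 920 541 mm⁴
Total I = 83 665 938 mm⁴.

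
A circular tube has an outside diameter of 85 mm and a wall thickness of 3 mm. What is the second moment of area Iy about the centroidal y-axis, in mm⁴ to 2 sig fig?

Treat the section as a set of non-overlapping primitives; coordinates are from the bounding-box lower-left.
Outer circle: ⌀85, A = 5 675 mm², x = 42.5 mm, Ī = 2 562 392 mm⁴.
Bore (subtracted): ⌀79, A = 4 902 mm², x = 42.5 mm, Ī = 1 911 958 mm⁴.
By symmetry the centroid is at mid-width, x̄ = 42.5 mm.
All pieces are centred on the centroidal y-axis, so I = ΣĪ (holes subtracted) = 650 435 mm⁴.

Iy ≈ 6.5 × 10⁵ mm⁴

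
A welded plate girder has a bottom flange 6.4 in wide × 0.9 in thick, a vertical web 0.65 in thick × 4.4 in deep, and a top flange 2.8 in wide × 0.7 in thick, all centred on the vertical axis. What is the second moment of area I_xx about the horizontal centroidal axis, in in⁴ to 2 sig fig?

Break the section into simple shapes (no overlaps), measuring from the bottom-left corner of the bounding box.
Bottom plate: 6.4 × 0.9, A = 5.76 in², y = 0.45 in, Ī = 0.3888 in⁴.
Web plate: 0.65 × 4.4, A = 2.86 in², y = 3.1 in, Ī = 4.614 in⁴.
Top plate: 2.8 × 0.7, A = 1.96 in², y = 5.65 in, Ī = 0.08003 in⁴.
Centroid: ȳ = ΣA·y / ΣA = 2.13 in.
Transfer each piece to the horizontal centroidal axis using Ī + A·d² with d = y − 2.13:
  bottom plate: d = -1.68 in → contributes +16.64 in⁴
  web plate: d = 0.9703 in → contributes +7.307 in⁴
  top plate: d = 3.52 in → contributes +24.37 in⁴
Total I = 48.32 in⁴.

I_xx ≈ 48 in⁴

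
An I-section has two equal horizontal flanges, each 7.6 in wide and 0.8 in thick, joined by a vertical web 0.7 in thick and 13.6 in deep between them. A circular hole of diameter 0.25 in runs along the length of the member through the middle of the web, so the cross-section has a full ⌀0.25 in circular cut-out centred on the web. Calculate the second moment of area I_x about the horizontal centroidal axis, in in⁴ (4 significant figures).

I_x ≈ 777.8 in⁴

Split into non-overlapping primitives; take the origin at the lower-left of the bounding box.
Bottom flange: 7.6 × 0.8, A = 6.08 in², y = 0.4 in, Ī = 0.324267 in⁴.
Web: 0.7 × 13.6, A = 9.52 in², y = 7.6 in, Ī = 146.735 in⁴.
Top flange: 7.6 × 0.8, A = 6.08 in², y = 14.8 in, Ī = 0.324267 in⁴.
Hole (subtracted): ⌀0.25, A = 0.0490874 in², y = 7.6 in, Ī = 0.000191748 in⁴.
By symmetry the centroid is at mid-height, ȳ = 7.6 in.
Transfer each piece to the horizontal centroidal axis using Ī + A·d² with d = y − 7.6:
  bottom flange: d = -7.2 in → contributes +315.511 in⁴
  web: d = 0 in → contributes +146.735 in⁴
  top flange: d = 7.2 in → contributes +315.511 in⁴
  hole: d = 0 in → contributes −0.000191748 in⁴
Total I = 777.758 in⁴.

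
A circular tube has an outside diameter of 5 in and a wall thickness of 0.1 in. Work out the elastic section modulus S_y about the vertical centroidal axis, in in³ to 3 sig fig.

S_y ≈ 1.85 in³

Treat the section as a set of non-overlapping primitives; coordinates are from the bounding-box lower-left.
Outer circle: ⌀5, A = 19.635 in², x = 2.5 in, Ī = 30.68 in⁴.
Bore (subtracted): ⌀4.8, A = 18.096 in², x = 2.5 in, Ī = 26.058 in⁴.
By symmetry the centroid is at mid-width, x̄ = 2.5 in.
All pieces are centred on the vertical centroidal axis, so I = ΣĪ (holes subtracted) = 4.622 in⁴.
Extreme fibre distance c = 2.5 in; S = I/c = 1.8488 in³.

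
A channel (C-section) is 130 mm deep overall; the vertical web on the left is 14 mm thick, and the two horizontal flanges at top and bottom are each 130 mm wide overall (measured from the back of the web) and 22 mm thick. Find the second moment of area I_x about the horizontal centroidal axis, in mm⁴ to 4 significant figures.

Break the section into simple shapes (no overlaps), measuring from the bottom-left corner of the bounding box.
Web: 14 × 130, A = 1 820 mm², y = 65 mm, Ī = 2 563 167 mm⁴.
Top flange (beyond web): 116 × 22, A = 2 552 mm², y = 119 mm, Ī = 102 931 mm⁴.
Bottom flange (beyond web): 116 × 22, A = 2 552 mm², y = 11 mm, Ī = 102 931 mm⁴.
By symmetry the centroid is at mid-height, ȳ = 65 mm.
Transfer each piece to the horizontal centroidal axis using Ī + A·d² with d = y − 65:
  web: d = 0 mm → contributes +2 563 167 mm⁴
  top flange (beyond web): d = 54 mm → contributes +7 544 563 mm⁴
  bottom flange (beyond web): d = -54 mm → contributes +7 544 563 mm⁴
Total I = 17 652 292 mm⁴.

I_x ≈ 1.765 × 10⁷ mm⁴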